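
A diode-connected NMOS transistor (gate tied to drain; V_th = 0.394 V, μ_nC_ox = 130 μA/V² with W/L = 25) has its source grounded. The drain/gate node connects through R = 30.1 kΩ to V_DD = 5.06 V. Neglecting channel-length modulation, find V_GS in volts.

With gate tied to drain, V_GS = V_DS ≥ V_GS − V_th, so the device is in saturation.
k_n = μ_nC_ox · (W/L) = 3.25 mA/V².
KCL at the drain: ½ k_n (V_GS − V_th)² = (V_DD − V_GS)/R.
Let x = V_GS − 0.394. Then 48.9 x² + x − 4.666 = 0, giving x = 0.299 V (positive root), so V_GS = 0.693 V.
I_D = (V_DD − V_GS)/R = (5.06 − 0.693) / 30.1 = 0.145 mA.

V_GS = 0.693 V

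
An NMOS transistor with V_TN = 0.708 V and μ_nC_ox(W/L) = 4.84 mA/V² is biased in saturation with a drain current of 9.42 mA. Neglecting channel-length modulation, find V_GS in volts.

In saturation I_D = ½ k_n (V_GS − V_TN)², so V_GS − V_TN = √(2 I_D / k_n) = √(2 × 9.42 / 4.84) = 1.97 V.
V_GS = 0.708 + 1.97 = 2.68 V.

V_GS = 2.68 V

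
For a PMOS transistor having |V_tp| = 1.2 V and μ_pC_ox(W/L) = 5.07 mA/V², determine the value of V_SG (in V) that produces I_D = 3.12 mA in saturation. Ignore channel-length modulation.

In saturation I_D = ½ k_p (V_SG − |V_tp|)², so V_SG − |V_tp| = √(2 I_D / k_p) = √(2 × 3.12 / 5.07) = 1.11 V.
V_SG = 1.2 + 1.11 = 2.31 V.

V_SG = 2.31 V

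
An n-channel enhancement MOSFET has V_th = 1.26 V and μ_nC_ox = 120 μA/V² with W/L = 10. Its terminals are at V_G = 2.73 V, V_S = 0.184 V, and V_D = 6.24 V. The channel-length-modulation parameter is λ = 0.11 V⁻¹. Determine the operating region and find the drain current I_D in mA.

Saturation; I_D = 1.65 mA

V_GS = V_G − V_S = 2.73 − 0.184 = 2.55 V; V_DS = V_D − V_S = 6.24 − 0.184 = 6.06 V.
k_n = μ_nC_ox · (W/L) = 1.2 mA/V².
V_ov = V_GS − V_th = 2.55 − 1.26 = 1.29 V.
Since V_DS = 6.06 V ≥ V_ov = 1.29 V, the device is in saturation.
I_D = ½ k_n V_ov² (1 + λ V_DS) = 0.5 × 1.2 × 1.29² × (1 + 0.11 × 6.06) = 1.65 mA.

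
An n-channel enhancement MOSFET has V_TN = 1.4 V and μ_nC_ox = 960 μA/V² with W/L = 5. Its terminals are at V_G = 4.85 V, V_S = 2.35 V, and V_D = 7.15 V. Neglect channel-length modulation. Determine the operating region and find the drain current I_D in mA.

Saturation; I_D = 2.90 mA

V_GS = V_G − V_S = 4.85 − 2.35 = 2.5 V; V_DS = V_D − V_S = 7.15 − 2.35 = 4.8 V.
k_n = μ_nC_ox · (W/L) = 4.8 mA/V².
V_ov = V_GS − V_TN = 2.5 − 1.4 = 1.1 V.
Since V_DS = 4.8 V ≥ V_ov = 1.1 V, the device is in saturation.
I_D = ½ k_n V_ov² = 0.5 × 4.8 × 1.1² = 2.9 mA.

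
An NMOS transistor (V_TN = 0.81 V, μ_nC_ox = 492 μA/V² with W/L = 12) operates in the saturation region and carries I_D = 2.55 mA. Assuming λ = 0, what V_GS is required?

k_n = μ_nC_ox · (W/L) = 5.904 mA/V².
In saturation I_D = ½ k_n (V_GS − V_TN)², so V_GS − V_TN = √(2 I_D / k_n) = √(2 × 2.55 / 5.904) = 0.929 V.
V_GS = 0.81 + 0.929 = 1.74 V.

V_GS = 1.74 V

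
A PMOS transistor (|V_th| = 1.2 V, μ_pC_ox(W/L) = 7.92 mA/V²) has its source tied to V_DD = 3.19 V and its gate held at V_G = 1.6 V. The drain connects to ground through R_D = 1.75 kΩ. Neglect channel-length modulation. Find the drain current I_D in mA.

V_SG = V_DD − V_G = 3.19 − 1.6 = 1.59 V, so V_ov = 1.59 − 1.2 = 0.39 V.
Assume saturation: I_D = ½ k_p V_ov² = 0.5 × 7.92 × 0.39² = 0.602 mA, giving V_SD = V_DD − I_D R_D = 3.19 − 0.602 × 1.75 = 2.14 V.
V_SD = 2.14 V ≥ V_ov = 0.39 V, confirming saturation.

I_D = 0.602 mA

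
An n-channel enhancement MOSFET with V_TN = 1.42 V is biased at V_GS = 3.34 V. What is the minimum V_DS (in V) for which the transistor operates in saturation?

The boundary between triode and saturation is V_DS = V_GS − V_TN = V_ov.
V_ov = 3.34 − 1.42 = 1.92 V.

V_DS,sat = 1.92 V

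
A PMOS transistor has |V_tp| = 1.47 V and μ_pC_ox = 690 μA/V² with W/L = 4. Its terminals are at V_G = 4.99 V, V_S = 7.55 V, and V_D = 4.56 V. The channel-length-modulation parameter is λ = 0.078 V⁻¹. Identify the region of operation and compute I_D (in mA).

V_SG = V_S − V_G = 7.55 − 4.99 = 2.56 V; V_SD = V_S − V_D = 7.55 − 4.56 = 2.99 V.
k_p = μ_pC_ox · (W/L) = 2.76 mA/V².
V_ov = V_SG − |V_tp| = 2.56 − 1.47 = 1.09 V.
Since V_SD = 2.99 V ≥ V_ov = 1.09 V, the device is in saturation.
I_D = ½ k_p V_ov² (1 + λ V_SD) = 0.5 × 2.76 × 1.09² × (1 + 0.078 × 2.99) = 2.02 mA.

Saturation; I_D = 2.02 mA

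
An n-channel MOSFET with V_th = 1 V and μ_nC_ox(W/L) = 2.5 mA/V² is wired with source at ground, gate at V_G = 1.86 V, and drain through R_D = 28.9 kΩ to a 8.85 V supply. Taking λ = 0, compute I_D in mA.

V_GS = V_G = 1.86 V, so V_ov = 1.86 − 1 = 0.86 V.
Assume saturation: I_D = ½ k_n V_ov² = 0.5 × 2.5 × 0.86² = 0.925 mA, giving V_DS = V_DD − I_D R_D = 8.85 − 0.925 × 28.9 = -17.9 V.
But -17.9 V < V_ov = 0.86 V, so the device is actually in triode.
In triode I_D = k_n[V_ov V_DS − ½ V_DS²] and I_D = (V_DD − V_DS)/R_D. Equating: 36.1 V_DS² − 63.14 V_DS + 8.85 = 0, giving V_DS = 0.154 V (the root below V_ov).
I_D = (8.85 − 0.154) / 28.9 = 0.301 mA.

I_D = 0.301 mA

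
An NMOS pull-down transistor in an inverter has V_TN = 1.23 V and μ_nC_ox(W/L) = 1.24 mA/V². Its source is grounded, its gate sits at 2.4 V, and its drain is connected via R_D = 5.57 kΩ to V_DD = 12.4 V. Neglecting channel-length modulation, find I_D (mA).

V_GS = V_G = 2.4 V, so V_ov = 2.4 − 1.23 = 1.17 V.
Assume saturation: I_D = ½ k_n V_ov² = 0.5 × 1.24 × 1.17² = 0.849 mA, giving V_DS = V_DD − I_D R_D = 12.4 − 0.849 × 5.57 = 7.67 V.
V_DS = 7.67 V ≥ V_ov = 1.17 V, confirming saturation.

I_D = 0.849 mA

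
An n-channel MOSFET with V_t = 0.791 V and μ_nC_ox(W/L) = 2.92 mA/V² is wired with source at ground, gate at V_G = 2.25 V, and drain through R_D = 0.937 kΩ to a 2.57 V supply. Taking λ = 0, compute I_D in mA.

V_GS = V_G = 2.25 V, so V_ov = 2.25 − 0.791 = 1.46 V.
Assume saturation: I_D = ½ k_n V_ov² = 0.5 × 2.92 × 1.46² = 3.11 mA, giving V_DS = V_DD − I_D R_D = 2.57 − 3.11 × 0.937 = -0.342 V.
But -0.342 V < V_ov = 1.46 V, so the device is actually in triode.
In triode I_D = k_n[V_ov V_DS − ½ V_DS²] and I_D = (V_DD − V_DS)/R_D. Equating: 1.37 V_DS² − 4.992 V_DS + 2.57 = 0, giving V_DS = 0.62 V (the root below V_ov).
I_D = (2.57 − 0.62) / 0.937 = 2.08 mA.

I_D = 2.08 mA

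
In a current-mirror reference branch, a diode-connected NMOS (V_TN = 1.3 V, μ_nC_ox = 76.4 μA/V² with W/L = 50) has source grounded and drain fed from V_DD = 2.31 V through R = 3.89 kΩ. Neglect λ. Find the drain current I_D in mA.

I_D = 0.181 mA

With gate tied to drain, V_GS = V_DS ≥ V_GS − V_TN, so the device is in saturation.
k_n = μ_nC_ox · (W/L) = 3.82 mA/V².
KCL at the drain: ½ k_n (V_GS − V_TN)² = (V_DD − V_GS)/R.
Let x = V_GS − 1.3. Then 7.43 x² + x − 1.01 = 0, giving x = 0.307 V (positive root), so V_GS = 1.61 V.
I_D = (V_DD − V_GS)/R = (2.31 − 1.61) / 3.89 = 0.181 mA.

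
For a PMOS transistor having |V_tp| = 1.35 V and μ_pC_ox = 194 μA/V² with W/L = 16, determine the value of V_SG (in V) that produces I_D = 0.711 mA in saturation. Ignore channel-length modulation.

V_SG = 2.03 V

k_p = μ_pC_ox · (W/L) = 3.104 mA/V².
In saturation I_D = ½ k_p (V_SG − |V_tp|)², so V_SG − |V_tp| = √(2 I_D / k_p) = √(2 × 0.711 / 3.104) = 0.677 V.
V_SG = 1.35 + 0.677 = 2.03 V.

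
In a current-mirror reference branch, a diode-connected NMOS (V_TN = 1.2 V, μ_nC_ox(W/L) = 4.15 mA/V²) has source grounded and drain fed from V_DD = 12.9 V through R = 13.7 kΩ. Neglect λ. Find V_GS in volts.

With gate tied to drain, V_GS = V_DS ≥ V_GS − V_TN, so the device is in saturation.
KCL at the drain: ½ k_n (V_GS − V_TN)² = (V_DD − V_GS)/R.
Let x = V_GS − 1.2. Then 28.4 x² + x − 11.7 = 0, giving x = 0.624 V (positive root), so V_GS = 1.82 V.
I_D = (V_DD − V_GS)/R = (12.9 − 1.82) / 13.7 = 0.808 mA.

V_GS = 1.82 V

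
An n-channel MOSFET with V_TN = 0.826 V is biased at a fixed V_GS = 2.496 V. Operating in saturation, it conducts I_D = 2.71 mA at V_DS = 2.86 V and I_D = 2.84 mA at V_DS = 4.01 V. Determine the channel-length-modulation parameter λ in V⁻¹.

With V_GS fixed, I_D ∝ (1 + λ V_DS) in saturation, so I_D2/I_D1 = (1 + λ V_DS2)/(1 + λ V_DS1).
2.84/2.71 = 1.048 = (1 + 4.01 λ)/(1 + 2.86 λ).
Solving: λ (I_D1 V_DS2 − I_D2 V_DS1) = I_D2 − I_D1, so λ = (2.84 − 2.71) / (2.71 × 4.01 − 2.84 × 2.86) = 0.13 / 2.74 = 0.0474 V⁻¹.

λ = 0.0474 V⁻¹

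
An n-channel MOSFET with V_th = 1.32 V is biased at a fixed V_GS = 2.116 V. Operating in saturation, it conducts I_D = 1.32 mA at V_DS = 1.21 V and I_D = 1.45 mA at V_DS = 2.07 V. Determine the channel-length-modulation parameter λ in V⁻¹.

λ = 0.133 V⁻¹

With V_GS fixed, I_D ∝ (1 + λ V_DS) in saturation, so I_D2/I_D1 = (1 + λ V_DS2)/(1 + λ V_DS1).
1.45/1.32 = 1.098 = (1 + 2.07 λ)/(1 + 1.21 λ).
Solving: λ (I_D1 V_DS2 − I_D2 V_DS1) = I_D2 − I_D1, so λ = (1.45 − 1.32) / (1.32 × 2.07 − 1.45 × 1.21) = 0.13 / 0.978 = 0.133 V⁻¹.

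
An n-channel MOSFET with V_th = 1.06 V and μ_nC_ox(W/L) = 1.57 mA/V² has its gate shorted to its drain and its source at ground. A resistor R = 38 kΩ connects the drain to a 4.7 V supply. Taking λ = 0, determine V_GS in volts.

With gate tied to drain, V_GS = V_DS ≥ V_GS − V_th, so the device is in saturation.
KCL at the drain: ½ k_n (V_GS − V_th)² = (V_DD − V_GS)/R.
Let x = V_GS − 1.06. Then 29.8 x² + x − 3.64 = 0, giving x = 0.333 V (positive root), so V_GS = 1.39 V.
I_D = (V_DD − V_GS)/R = (4.7 − 1.39) / 38 = 0.087 mA.

V_GS = 1.39 V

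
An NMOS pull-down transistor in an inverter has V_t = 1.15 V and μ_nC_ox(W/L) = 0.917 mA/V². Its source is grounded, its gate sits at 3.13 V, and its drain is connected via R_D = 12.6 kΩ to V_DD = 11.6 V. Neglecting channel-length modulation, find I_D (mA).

V_GS = V_G = 3.13 V, so V_ov = 3.13 − 1.15 = 1.98 V.
Assume saturation: I_D = ½ k_n V_ov² = 0.5 × 0.917 × 1.98² = 1.8 mA, giving V_DS = V_DD − I_D R_D = 11.6 − 1.8 × 12.6 = -11 V.
But -11 V < V_ov = 1.98 V, so the device is actually in triode.
In triode I_D = k_n[V_ov V_DS − ½ V_DS²] and I_D = (V_DD − V_DS)/R_D. Equating: 5.78 V_DS² − 23.88 V_DS + 11.6 = 0, giving V_DS = 0.562 V (the root below V_ov).
I_D = (11.6 − 0.562) / 12.6 = 0.876 mA.

I_D = 0.876 mA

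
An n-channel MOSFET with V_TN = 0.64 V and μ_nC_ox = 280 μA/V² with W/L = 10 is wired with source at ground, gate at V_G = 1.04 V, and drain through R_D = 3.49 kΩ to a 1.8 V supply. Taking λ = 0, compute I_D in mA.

I_D = 0.224 mA

V_GS = V_G = 1.04 V, so V_ov = 1.04 − 0.64 = 0.4 V.
k_n = μ_nC_ox · (W/L) = 2.8 mA/V².
Assume saturation: I_D = ½ k_n V_ov² = 0.5 × 2.8 × 0.4² = 0.224 mA, giving V_DS = V_DD − I_D R_D = 1.8 − 0.224 × 3.49 = 1.02 V.
V_DS = 1.02 V ≥ V_ov = 0.4 V, confirming saturation.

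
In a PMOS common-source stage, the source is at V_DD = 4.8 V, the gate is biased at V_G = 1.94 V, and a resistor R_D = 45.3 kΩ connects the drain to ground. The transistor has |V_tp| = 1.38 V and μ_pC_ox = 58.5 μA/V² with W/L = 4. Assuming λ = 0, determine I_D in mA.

V_SG = V_DD − V_G = 4.8 − 1.94 = 2.86 V, so V_ov = 2.86 − 1.38 = 1.48 V.
k_p = μ_pC_ox · (W/L) = 0.234 mA/V².
Assume saturation: I_D = ½ k_p V_ov² = 0.5 × 0.234 × 1.48² = 0.256 mA, giving V_SD = V_DD − I_D R_D = 4.8 − 0.256 × 45.3 = -6.81 V.
But -6.81 V < V_ov = 1.48 V, so the device is actually in triode.
In triode I_D = k_p[V_ov V_SD − ½ V_SD²] and I_D = (V_DD − V_SD)/R_D. Equating: 5.3 V_SD² − 16.69 V_SD + 4.8 = 0, giving V_SD = 0.32 V (the root below V_ov).
I_D = (4.8 − 0.32) / 45.3 = 0.0989 mA.

I_D = 0.0989 mA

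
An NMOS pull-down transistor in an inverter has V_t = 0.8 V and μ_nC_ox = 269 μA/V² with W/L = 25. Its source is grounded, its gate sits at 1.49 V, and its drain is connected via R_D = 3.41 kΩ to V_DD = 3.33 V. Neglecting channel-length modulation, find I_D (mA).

V_GS = V_G = 1.49 V, so V_ov = 1.49 − 0.8 = 0.69 V.
k_n = μ_nC_ox · (W/L) = 6.725 mA/V².
Assume saturation: I_D = ½ k_n V_ov² = 0.5 × 6.725 × 0.69² = 1.6 mA, giving V_DS = V_DD − I_D R_D = 3.33 − 1.6 × 3.41 = -2.13 V.
But -2.13 V < V_ov = 0.69 V, so the device is actually in triode.
In triode I_D = k_n[V_ov V_DS − ½ V_DS²] and I_D = (V_DD − V_DS)/R_D. Equating: 11.5 V_DS² − 16.82 V_DS + 3.33 = 0, giving V_DS = 0.236 V (the root below V_ov).
I_D = (3.33 − 0.236) / 3.41 = 0.907 mA.

I_D = 0.907 mA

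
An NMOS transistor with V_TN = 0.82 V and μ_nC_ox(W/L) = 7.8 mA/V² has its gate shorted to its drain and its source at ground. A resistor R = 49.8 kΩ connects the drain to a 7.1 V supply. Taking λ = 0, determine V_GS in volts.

With gate tied to drain, V_GS = V_DS ≥ V_GS − V_TN, so the device is in saturation.
KCL at the drain: ½ k_n (V_GS − V_TN)² = (V_DD − V_GS)/R.
Let x = V_GS − 0.82. Then 194 x² + x − 6.28 = 0, giving x = 0.177 V (positive root), so V_GS = 0.997 V.
I_D = (V_DD − V_GS)/R = (7.1 − 0.997) / 49.8 = 0.123 mA.

V_GS = 0.997 V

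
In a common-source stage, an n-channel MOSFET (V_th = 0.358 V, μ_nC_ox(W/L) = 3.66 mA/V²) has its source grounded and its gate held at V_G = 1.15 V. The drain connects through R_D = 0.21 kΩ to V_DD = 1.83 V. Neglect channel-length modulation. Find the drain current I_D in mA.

V_GS = V_G = 1.15 V, so V_ov = 1.15 − 0.358 = 0.792 V.
Assume saturation: I_D = ½ k_n V_ov² = 0.5 × 3.66 × 0.792² = 1.15 mA, giving V_DS = V_DD − I_D R_D = 1.83 − 1.15 × 0.21 = 1.59 V.
V_DS = 1.59 V ≥ V_ov = 0.792 V, confirming saturation.

I_D = 1.15 mA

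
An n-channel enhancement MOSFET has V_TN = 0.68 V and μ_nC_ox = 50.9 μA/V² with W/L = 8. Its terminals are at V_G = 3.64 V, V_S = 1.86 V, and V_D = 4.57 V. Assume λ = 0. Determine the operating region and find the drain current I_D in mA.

V_GS = V_G − V_S = 3.64 − 1.86 = 1.78 V; V_DS = V_D − V_S = 4.57 − 1.86 = 2.71 V.
k_n = μ_nC_ox · (W/L) = 0.4072 mA/V².
V_ov = V_GS − V_TN = 1.78 − 0.68 = 1.1 V.
Since V_DS = 2.71 V ≥ V_ov = 1.1 V, the device is in saturation.
I_D = ½ k_n V_ov² = 0.5 × 0.4072 × 1.1² = 0.246 mA.

Saturation; I_D = 0.246 mA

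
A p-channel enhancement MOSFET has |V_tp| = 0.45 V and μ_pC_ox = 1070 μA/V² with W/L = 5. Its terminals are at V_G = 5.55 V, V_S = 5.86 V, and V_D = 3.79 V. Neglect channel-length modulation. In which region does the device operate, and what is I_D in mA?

Cutoff; I_D = 0 mA

V_SG = V_S − V_G = 5.86 − 5.55 = 0.31 V; V_SD = V_S − V_D = 5.86 − 3.79 = 2.07 V.
V_SG = 0.31 V < |V_tp| = 0.45 V, so the transistor is in cutoff.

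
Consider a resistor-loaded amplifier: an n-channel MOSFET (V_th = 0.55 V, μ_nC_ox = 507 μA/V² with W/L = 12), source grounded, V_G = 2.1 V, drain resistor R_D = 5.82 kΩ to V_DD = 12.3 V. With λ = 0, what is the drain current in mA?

V_GS = V_G = 2.1 V, so V_ov = 2.1 − 0.55 = 1.55 V.
k_n = μ_nC_ox · (W/L) = 6.084 mA/V².
Assume saturation: I_D = ½ k_n V_ov² = 0.5 × 6.084 × 1.55² = 7.31 mA, giving V_DS = V_DD − I_D R_D = 12.3 − 7.31 × 5.82 = -30.2 V.
But -30.2 V < V_ov = 1.55 V, so the device is actually in triode.
In triode I_D = k_n[V_ov V_DS − ½ V_DS²] and I_D = (V_DD − V_DS)/R_D. Equating: 17.7 V_DS² − 55.88 V_DS + 12.3 = 0, giving V_DS = 0.238 V (the root below V_ov).
I_D = (12.3 − 0.238) / 5.82 = 2.07 mA.

I_D = 2.07 mA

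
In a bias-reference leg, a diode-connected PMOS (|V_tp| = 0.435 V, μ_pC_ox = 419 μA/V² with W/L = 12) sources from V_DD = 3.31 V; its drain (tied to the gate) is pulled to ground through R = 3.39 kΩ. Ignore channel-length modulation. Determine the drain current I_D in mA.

I_D = 0.693 mA

With gate tied to drain, V_SG = V_SD ≥ V_SG − |V_tp|, so the device is in saturation.
k_p = μ_pC_ox · (W/L) = 5.028 mA/V².
KCL at the drain: ½ k_p (V_SG − |V_tp|)² = (V_DD − V_SG)/R.
Let x = V_SG − 0.435. Then 8.52 x² + x − 2.875 = 0, giving x = 0.525 V (positive root), so V_SG = 0.96 V.
I_D = (V_DD − V_SG)/R = (3.31 − 0.96) / 3.39 = 0.693 mA.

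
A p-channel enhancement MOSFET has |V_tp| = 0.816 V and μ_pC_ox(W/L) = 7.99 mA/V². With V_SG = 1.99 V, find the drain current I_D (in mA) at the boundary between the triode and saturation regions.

I_D = 5.51 mA

At the boundary V_SD = V_ov = V_SG − |V_tp| = 1.99 − 0.816 = 1.17 V.
I_D = ½ k_p V_ov² = 0.5 × 7.99 × 1.17² = 5.51 mA.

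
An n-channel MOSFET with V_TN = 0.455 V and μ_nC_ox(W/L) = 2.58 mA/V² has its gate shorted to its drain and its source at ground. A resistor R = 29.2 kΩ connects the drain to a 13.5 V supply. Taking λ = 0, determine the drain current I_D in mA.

I_D = 0.427 mA

With gate tied to drain, V_GS = V_DS ≥ V_GS − V_TN, so the device is in saturation.
KCL at the drain: ½ k_n (V_GS − V_TN)² = (V_DD − V_GS)/R.
Let x = V_GS − 0.455. Then 37.7 x² + x − 13.04 = 0, giving x = 0.575 V (positive root), so V_GS = 1.03 V.
I_D = (V_DD − V_GS)/R = (13.5 − 1.03) / 29.2 = 0.427 mA.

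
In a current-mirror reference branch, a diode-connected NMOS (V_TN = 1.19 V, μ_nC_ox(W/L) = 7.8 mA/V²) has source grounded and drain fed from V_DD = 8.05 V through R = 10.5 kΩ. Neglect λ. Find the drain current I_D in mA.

With gate tied to drain, V_GS = V_DS ≥ V_GS − V_TN, so the device is in saturation.
KCL at the drain: ½ k_n (V_GS − V_TN)² = (V_DD − V_GS)/R.
Let x = V_GS − 1.19. Then 40.9 x² + x − 6.86 = 0, giving x = 0.397 V (positive root), so V_GS = 1.59 V.
I_D = (V_DD − V_GS)/R = (8.05 − 1.59) / 10.5 = 0.615 mA.

I_D = 0.615 mA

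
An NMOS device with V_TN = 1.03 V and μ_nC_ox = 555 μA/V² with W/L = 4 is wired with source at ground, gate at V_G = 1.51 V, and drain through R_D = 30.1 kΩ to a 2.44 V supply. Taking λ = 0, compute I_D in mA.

V_GS = V_G = 1.51 V, so V_ov = 1.51 − 1.03 = 0.48 V.
k_n = μ_nC_ox · (W/L) = 2.22 mA/V².
Assume saturation: I_D = ½ k_n V_ov² = 0.5 × 2.22 × 0.48² = 0.256 mA, giving V_DS = V_DD − I_D R_D = 2.44 − 0.256 × 30.1 = -5.26 V.
But -5.26 V < V_ov = 0.48 V, so the device is actually in triode.
In triode I_D = k_n[V_ov V_DS − ½ V_DS²] and I_D = (V_DD − V_DS)/R_D. Equating: 33.4 V_DS² − 33.07 V_DS + 2.44 = 0, giving V_DS = 0.0803 V (the root below V_ov).
I_D = (2.44 − 0.0803) / 30.1 = 0.0784 mA.

I_D = 0.0784 mA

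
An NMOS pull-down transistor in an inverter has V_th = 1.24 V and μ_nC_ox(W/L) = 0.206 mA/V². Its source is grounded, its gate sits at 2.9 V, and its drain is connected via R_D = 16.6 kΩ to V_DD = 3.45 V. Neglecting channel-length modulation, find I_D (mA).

I_D = 0.171 mA

V_GS = V_G = 2.9 V, so V_ov = 2.9 − 1.24 = 1.66 V.
Assume saturation: I_D = ½ k_n V_ov² = 0.5 × 0.206 × 1.66² = 0.284 mA, giving V_DS = V_DD − I_D R_D = 3.45 − 0.284 × 16.6 = -1.26 V.
But -1.26 V < V_ov = 1.66 V, so the device is actually in triode.
In triode I_D = k_n[V_ov V_DS − ½ V_DS²] and I_D = (V_DD − V_DS)/R_D. Equating: 1.71 V_DS² − 6.677 V_DS + 3.45 = 0, giving V_DS = 0.613 V (the root below V_ov).
I_D = (3.45 − 0.613) / 16.6 = 0.171 mA.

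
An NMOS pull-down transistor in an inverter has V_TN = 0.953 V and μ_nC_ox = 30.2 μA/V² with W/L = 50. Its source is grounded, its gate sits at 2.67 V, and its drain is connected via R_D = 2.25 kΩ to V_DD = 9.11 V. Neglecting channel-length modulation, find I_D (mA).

I_D = 2.23 mA

V_GS = V_G = 2.67 V, so V_ov = 2.67 − 0.953 = 1.72 V.
k_n = μ_nC_ox · (W/L) = 1.51 mA/V².
Assume saturation: I_D = ½ k_n V_ov² = 0.5 × 1.51 × 1.72² = 2.23 mA, giving V_DS = V_DD − I_D R_D = 9.11 − 2.23 × 2.25 = 4.1 V.
V_DS = 4.1 V ≥ V_ov = 1.72 V, confirming saturation.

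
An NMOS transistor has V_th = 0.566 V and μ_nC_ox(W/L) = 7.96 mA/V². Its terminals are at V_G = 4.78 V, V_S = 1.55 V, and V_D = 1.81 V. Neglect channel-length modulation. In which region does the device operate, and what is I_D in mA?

Triode; I_D = 5.24 mA

V_GS = V_G − V_S = 4.78 − 1.55 = 3.23 V; V_DS = V_D − V_S = 1.81 − 1.55 = 0.26 V.
V_ov = V_GS − V_th = 3.23 − 0.566 = 2.66 V.
Since V_DS = 0.26 V < V_ov = 2.66 V, the device is in the triode region.
I_D = k_n [V_ov · V_DS − ½ V_DS²] = 7.96 × [2.66 × 0.26 − 0.5 × 0.26²] = 5.24 mA.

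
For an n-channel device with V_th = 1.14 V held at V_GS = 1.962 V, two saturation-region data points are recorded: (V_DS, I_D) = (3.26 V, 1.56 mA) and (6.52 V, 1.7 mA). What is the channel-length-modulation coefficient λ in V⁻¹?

With V_GS fixed, I_D ∝ (1 + λ V_DS) in saturation, so I_D2/I_D1 = (1 + λ V_DS2)/(1 + λ V_DS1).
1.7/1.56 = 1.09 = (1 + 6.52 λ)/(1 + 3.26 λ).
Solving: λ (I_D1 V_DS2 − I_D2 V_DS1) = I_D2 − I_D1, so λ = (1.7 − 1.56) / (1.56 × 6.52 − 1.7 × 3.26) = 0.14 / 4.63 = 0.0302 V⁻¹.

λ = 0.0302 V⁻¹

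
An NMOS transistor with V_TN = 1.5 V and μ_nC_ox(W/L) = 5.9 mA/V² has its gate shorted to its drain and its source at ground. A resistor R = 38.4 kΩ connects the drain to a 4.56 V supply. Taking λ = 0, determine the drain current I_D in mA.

I_D = 0.0755 mA

With gate tied to drain, V_GS = V_DS ≥ V_GS − V_TN, so the device is in saturation.
KCL at the drain: ½ k_n (V_GS − V_TN)² = (V_DD − V_GS)/R.
Let x = V_GS − 1.5. Then 113 x² + x − 3.06 = 0, giving x = 0.16 V (positive root), so V_GS = 1.66 V.
I_D = (V_DD − V_GS)/R = (4.56 − 1.66) / 38.4 = 0.0755 mA.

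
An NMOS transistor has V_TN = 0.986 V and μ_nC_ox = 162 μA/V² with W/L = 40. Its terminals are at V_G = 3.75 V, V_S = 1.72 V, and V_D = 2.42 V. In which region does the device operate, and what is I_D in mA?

V_GS = V_G − V_S = 3.75 − 1.72 = 2.03 V; V_DS = V_D − V_S = 2.42 − 1.72 = 0.7 V.
k_n = μ_nC_ox · (W/L) = 6.48 mA/V².
V_ov = V_GS − V_TN = 2.03 − 0.986 = 1.04 V.
Since V_DS = 0.7 V < V_ov = 1.04 V, the device is in the triode region.
I_D = k_n [V_ov · V_DS − ½ V_DS²] = 6.48 × [1.04 × 0.7 − 0.5 × 0.7²] = 3.15 mA.

Triode; I_D = 3.15 mA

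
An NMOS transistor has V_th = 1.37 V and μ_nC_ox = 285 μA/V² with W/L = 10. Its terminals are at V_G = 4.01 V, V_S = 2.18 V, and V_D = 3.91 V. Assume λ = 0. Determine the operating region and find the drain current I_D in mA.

V_GS = V_G − V_S = 4.01 − 2.18 = 1.83 V; V_DS = V_D − V_S = 3.91 − 2.18 = 1.73 V.
k_n = μ_nC_ox · (W/L) = 2.85 mA/V².
V_ov = V_GS − V_th = 1.83 − 1.37 = 0.46 V.
Since V_DS = 1.73 V ≥ V_ov = 0.46 V, the device is in saturation.
I_D = ½ k_n V_ov² = 0.5 × 2.85 × 0.46² = 0.302 mA.

Saturation; I_D = 0.302 mA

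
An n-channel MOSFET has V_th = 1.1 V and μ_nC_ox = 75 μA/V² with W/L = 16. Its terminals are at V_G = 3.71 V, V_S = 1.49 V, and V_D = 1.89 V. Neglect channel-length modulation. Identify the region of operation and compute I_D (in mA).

Triode; I_D = 0.442 mA

V_GS = V_G − V_S = 3.71 − 1.49 = 2.22 V; V_DS = V_D − V_S = 1.89 − 1.49 = 0.4 V.
k_n = μ_nC_ox · (W/L) = 1.2 mA/V².
V_ov = V_GS − V_th = 2.22 − 1.1 = 1.12 V.
Since V_DS = 0.4 V < V_ov = 1.12 V, the device is in the triode region.
I_D = k_n [V_ov · V_DS − ½ V_DS²] = 1.2 × [1.12 × 0.4 − 0.5 × 0.4²] = 0.442 mA.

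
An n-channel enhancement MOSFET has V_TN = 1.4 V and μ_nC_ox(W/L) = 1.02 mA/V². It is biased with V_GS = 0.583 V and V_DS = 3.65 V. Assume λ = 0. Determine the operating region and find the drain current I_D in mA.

Cutoff; I_D = 0 mA

V_GS = 0.583 V < V_TN = 1.4 V, so the transistor is in cutoff.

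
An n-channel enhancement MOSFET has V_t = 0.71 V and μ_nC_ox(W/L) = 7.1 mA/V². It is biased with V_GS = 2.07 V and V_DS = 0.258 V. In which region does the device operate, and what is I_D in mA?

Triode; I_D = 2.25 mA

V_ov = V_GS − V_t = 2.07 − 0.71 = 1.36 V.
Since V_DS = 0.258 V < V_ov = 1.36 V, the device is in the triode region.
I_D = k_n [V_ov · V_DS − ½ V_DS²] = 7.1 × [1.36 × 0.258 − 0.5 × 0.258²] = 2.25 mA.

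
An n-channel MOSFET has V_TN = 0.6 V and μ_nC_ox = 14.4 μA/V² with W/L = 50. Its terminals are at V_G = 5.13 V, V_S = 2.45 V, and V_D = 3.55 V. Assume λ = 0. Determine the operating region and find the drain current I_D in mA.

Triode; I_D = 1.21 mA

V_GS = V_G − V_S = 5.13 − 2.45 = 2.68 V; V_DS = V_D − V_S = 3.55 − 2.45 = 1.1 V.
k_n = μ_nC_ox · (W/L) = 0.72 mA/V².
V_ov = V_GS − V_TN = 2.68 − 0.6 = 2.08 V.
Since V_DS = 1.1 V < V_ov = 2.08 V, the device is in the triode region.
I_D = k_n [V_ov · V_DS − ½ V_DS²] = 0.72 × [2.08 × 1.1 − 0.5 × 1.1²] = 1.21 mA.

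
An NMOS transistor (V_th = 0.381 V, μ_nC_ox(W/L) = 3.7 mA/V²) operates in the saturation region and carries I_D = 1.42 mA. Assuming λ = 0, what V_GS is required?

In saturation I_D = ½ k_n (V_GS − V_th)², so V_GS − V_th = √(2 I_D / k_n) = √(2 × 1.42 / 3.7) = 0.876 V.
V_GS = 0.381 + 0.876 = 1.26 V.

V_GS = 1.26 V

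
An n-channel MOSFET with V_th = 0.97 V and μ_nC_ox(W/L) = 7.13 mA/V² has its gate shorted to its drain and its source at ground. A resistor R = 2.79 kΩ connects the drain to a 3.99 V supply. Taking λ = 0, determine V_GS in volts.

V_GS = 1.47 V

With gate tied to drain, V_GS = V_DS ≥ V_GS − V_th, so the device is in saturation.
KCL at the drain: ½ k_n (V_GS − V_th)² = (V_DD − V_GS)/R.
Let x = V_GS − 0.97. Then 9.95 x² + x − 3.02 = 0, giving x = 0.503 V (positive root), so V_GS = 1.47 V.
I_D = (V_DD − V_GS)/R = (3.99 − 1.47) / 2.79 = 0.902 mA.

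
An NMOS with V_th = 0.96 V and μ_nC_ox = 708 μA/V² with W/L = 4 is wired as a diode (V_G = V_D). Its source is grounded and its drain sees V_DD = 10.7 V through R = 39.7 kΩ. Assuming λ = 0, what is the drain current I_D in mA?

I_D = 0.235 mA

With gate tied to drain, V_GS = V_DS ≥ V_GS − V_th, so the device is in saturation.
k_n = μ_nC_ox · (W/L) = 2.832 mA/V².
KCL at the drain: ½ k_n (V_GS − V_th)² = (V_DD − V_GS)/R.
Let x = V_GS − 0.96. Then 56.2 x² + x − 9.74 = 0, giving x = 0.407 V (positive root), so V_GS = 1.37 V.
I_D = (V_DD − V_GS)/R = (10.7 − 1.37) / 39.7 = 0.235 mA.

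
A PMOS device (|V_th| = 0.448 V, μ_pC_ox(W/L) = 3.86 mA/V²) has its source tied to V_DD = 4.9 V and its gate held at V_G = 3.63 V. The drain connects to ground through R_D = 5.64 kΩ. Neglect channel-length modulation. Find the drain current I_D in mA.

V_SG = V_DD − V_G = 4.9 − 3.63 = 1.27 V, so V_ov = 1.27 − 0.448 = 0.822 V.
Assume saturation: I_D = ½ k_p V_ov² = 0.5 × 3.86 × 0.822² = 1.3 mA, giving V_SD = V_DD − I_D R_D = 4.9 − 1.3 × 5.64 = -2.45 V.
But -2.45 V < V_ov = 0.822 V, so the device is actually in triode.
In triode I_D = k_p[V_ov V_SD − ½ V_SD²] and I_D = (V_DD − V_SD)/R_D. Equating: 10.9 V_SD² − 18.9 V_SD + 4.9 = 0, giving V_SD = 0.317 V (the root below V_ov).
I_D = (4.9 − 0.317) / 5.64 = 0.813 mA.

I_D = 0.813 mA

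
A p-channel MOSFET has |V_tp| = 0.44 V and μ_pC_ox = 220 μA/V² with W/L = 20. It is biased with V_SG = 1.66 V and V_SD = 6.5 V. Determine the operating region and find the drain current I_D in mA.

Saturation; I_D = 3.27 mA

k_p = μ_pC_ox · (W/L) = 4.4 mA/V².
V_ov = V_SG − |V_tp| = 1.66 − 0.44 = 1.22 V.
Since V_SD = 6.5 V ≥ V_ov = 1.22 V, the device is in saturation.
I_D = ½ k_p V_ov² = 0.5 × 4.4 × 1.22² = 3.27 mA.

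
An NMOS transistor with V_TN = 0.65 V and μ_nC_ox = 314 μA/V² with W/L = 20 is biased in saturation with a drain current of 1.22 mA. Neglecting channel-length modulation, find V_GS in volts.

k_n = μ_nC_ox · (W/L) = 6.28 mA/V².
In saturation I_D = ½ k_n (V_GS − V_TN)², so V_GS − V_TN = √(2 I_D / k_n) = √(2 × 1.22 / 6.28) = 0.623 V.
V_GS = 0.65 + 0.623 = 1.27 V.

V_GS = 1.27 V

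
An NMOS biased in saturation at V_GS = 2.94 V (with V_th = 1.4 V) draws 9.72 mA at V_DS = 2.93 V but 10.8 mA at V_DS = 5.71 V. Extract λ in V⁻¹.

λ = 0.0453 V⁻¹

With V_GS fixed, I_D ∝ (1 + λ V_DS) in saturation, so I_D2/I_D1 = (1 + λ V_DS2)/(1 + λ V_DS1).
10.8/9.72 = 1.111 = (1 + 5.71 λ)/(1 + 2.93 λ).
Solving: λ (I_D1 V_DS2 − I_D2 V_DS1) = I_D2 − I_D1, so λ = (10.8 − 9.72) / (9.72 × 5.71 − 10.8 × 2.93) = 1.08 / 23.9 = 0.0453 V⁻¹.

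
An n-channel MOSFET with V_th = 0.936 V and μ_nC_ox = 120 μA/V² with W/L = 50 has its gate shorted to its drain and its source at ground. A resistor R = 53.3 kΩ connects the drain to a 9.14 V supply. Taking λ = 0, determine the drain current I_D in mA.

With gate tied to drain, V_GS = V_DS ≥ V_GS − V_th, so the device is in saturation.
k_n = μ_nC_ox · (W/L) = 6 mA/V².
KCL at the drain: ½ k_n (V_GS − V_th)² = (V_DD − V_GS)/R.
Let x = V_GS − 0.936. Then 160 x² + x − 8.204 = 0, giving x = 0.223 V (positive root), so V_GS = 1.16 V.
I_D = (V_DD − V_GS)/R = (9.14 − 1.16) / 53.3 = 0.15 mA.

I_D = 0.150 mA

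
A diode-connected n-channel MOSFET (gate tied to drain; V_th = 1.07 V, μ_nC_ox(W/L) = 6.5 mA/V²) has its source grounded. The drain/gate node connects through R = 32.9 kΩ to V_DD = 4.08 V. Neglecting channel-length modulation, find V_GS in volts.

With gate tied to drain, V_GS = V_DS ≥ V_GS − V_th, so the device is in saturation.
KCL at the drain: ½ k_n (V_GS − V_th)² = (V_DD − V_GS)/R.
Let x = V_GS − 1.07. Then 107 x² + x − 3.01 = 0, giving x = 0.163 V (positive root), so V_GS = 1.23 V.
I_D = (V_DD − V_GS)/R = (4.08 − 1.23) / 32.9 = 0.0865 mA.

V_GS = 1.23 V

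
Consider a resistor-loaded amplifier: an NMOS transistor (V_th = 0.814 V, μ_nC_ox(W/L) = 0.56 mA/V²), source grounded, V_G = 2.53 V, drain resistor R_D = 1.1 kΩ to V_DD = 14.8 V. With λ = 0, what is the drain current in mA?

I_D = 0.825 mA

V_GS = V_G = 2.53 V, so V_ov = 2.53 − 0.814 = 1.72 V.
Assume saturation: I_D = ½ k_n V_ov² = 0.5 × 0.56 × 1.72² = 0.825 mA, giving V_DS = V_DD − I_D R_D = 14.8 − 0.825 × 1.1 = 13.9 V.
V_DS = 13.9 V ≥ V_ov = 1.72 V, confirming saturation.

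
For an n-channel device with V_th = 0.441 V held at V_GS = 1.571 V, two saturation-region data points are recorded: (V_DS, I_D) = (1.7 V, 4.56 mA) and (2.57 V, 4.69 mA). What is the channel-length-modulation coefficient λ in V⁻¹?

With V_GS fixed, I_D ∝ (1 + λ V_DS) in saturation, so I_D2/I_D1 = (1 + λ V_DS2)/(1 + λ V_DS1).
4.69/4.56 = 1.029 = (1 + 2.57 λ)/(1 + 1.7 λ).
Solving: λ (I_D1 V_DS2 − I_D2 V_DS1) = I_D2 − I_D1, so λ = (4.69 − 4.56) / (4.56 × 2.57 − 4.69 × 1.7) = 0.13 / 3.75 = 0.0347 V⁻¹.

λ = 0.0347 V⁻¹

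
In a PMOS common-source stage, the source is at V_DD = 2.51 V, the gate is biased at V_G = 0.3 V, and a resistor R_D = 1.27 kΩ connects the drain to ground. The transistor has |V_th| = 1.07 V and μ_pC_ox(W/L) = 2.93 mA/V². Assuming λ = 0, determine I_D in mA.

I_D = 1.49 mA

V_SG = V_DD − V_G = 2.51 − 0.3 = 2.21 V, so V_ov = 2.21 − 1.07 = 1.14 V.
Assume saturation: I_D = ½ k_p V_ov² = 0.5 × 2.93 × 1.14² = 1.9 mA, giving V_SD = V_DD − I_D R_D = 2.51 − 1.9 × 1.27 = 0.092 V.
But 0.092 V < V_ov = 1.14 V, so the device is actually in triode.
In triode I_D = k_p[V_ov V_SD − ½ V_SD²] and I_D = (V_DD − V_SD)/R_D. Equating: 1.86 V_SD² − 5.242 V_SD + 2.51 = 0, giving V_SD = 0.612 V (the root below V_ov).
I_D = (2.51 − 0.612) / 1.27 = 1.49 mA.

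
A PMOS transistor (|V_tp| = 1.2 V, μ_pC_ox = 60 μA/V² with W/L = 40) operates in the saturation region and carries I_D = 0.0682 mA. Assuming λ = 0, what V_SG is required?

k_p = μ_pC_ox · (W/L) = 2.4 mA/V².
In saturation I_D = ½ k_p (V_SG − |V_tp|)², so V_SG − |V_tp| = √(2 I_D / k_p) = √(2 × 0.0682 / 2.4) = 0.238 V.
V_SG = 1.2 + 0.238 = 1.44 V.

V_SG = 1.44 V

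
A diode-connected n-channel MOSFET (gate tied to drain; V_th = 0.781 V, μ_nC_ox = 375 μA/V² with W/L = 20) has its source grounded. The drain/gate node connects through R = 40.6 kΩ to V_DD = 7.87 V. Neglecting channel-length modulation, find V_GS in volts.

With gate tied to drain, V_GS = V_DS ≥ V_GS − V_th, so the device is in saturation.
k_n = μ_nC_ox · (W/L) = 7.5 mA/V².
KCL at the drain: ½ k_n (V_GS − V_th)² = (V_DD − V_GS)/R.
Let x = V_GS − 0.781. Then 152 x² + x − 7.089 = 0, giving x = 0.213 V (positive root), so V_GS = 0.994 V.
I_D = (V_DD − V_GS)/R = (7.87 − 0.994) / 40.6 = 0.169 mA.

V_GS = 0.994 V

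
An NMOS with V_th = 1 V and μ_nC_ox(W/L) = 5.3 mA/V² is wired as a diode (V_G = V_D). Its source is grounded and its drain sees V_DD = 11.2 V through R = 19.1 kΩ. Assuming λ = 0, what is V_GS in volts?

With gate tied to drain, V_GS = V_DS ≥ V_GS − V_th, so the device is in saturation.
KCL at the drain: ½ k_n (V_GS − V_th)² = (V_DD − V_GS)/R.
Let x = V_GS − 1. Then 50.6 x² + x − 10.2 = 0, giving x = 0.439 V (positive root), so V_GS = 1.44 V.
I_D = (V_DD − V_GS)/R = (11.2 − 1.44) / 19.1 = 0.511 mA.

V_GS = 1.44 V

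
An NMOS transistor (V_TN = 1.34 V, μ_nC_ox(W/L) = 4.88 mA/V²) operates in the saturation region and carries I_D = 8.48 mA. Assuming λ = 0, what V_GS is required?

V_GS = 3.20 V

In saturation I_D = ½ k_n (V_GS − V_TN)², so V_GS − V_TN = √(2 I_D / k_n) = √(2 × 8.48 / 4.88) = 1.86 V.
V_GS = 1.34 + 1.86 = 3.2 V.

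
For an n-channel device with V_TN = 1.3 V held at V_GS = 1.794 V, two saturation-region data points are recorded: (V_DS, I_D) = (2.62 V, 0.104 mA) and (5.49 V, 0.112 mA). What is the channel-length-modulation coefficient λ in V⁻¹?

λ = 0.0288 V⁻¹

With V_GS fixed, I_D ∝ (1 + λ V_DS) in saturation, so I_D2/I_D1 = (1 + λ V_DS2)/(1 + λ V_DS1).
0.112/0.104 = 1.077 = (1 + 5.49 λ)/(1 + 2.62 λ).
Solving: λ (I_D1 V_DS2 − I_D2 V_DS1) = I_D2 − I_D1, so λ = (0.112 − 0.104) / (0.104 × 5.49 − 0.112 × 2.62) = 0.008 / 0.278 = 0.0288 V⁻¹.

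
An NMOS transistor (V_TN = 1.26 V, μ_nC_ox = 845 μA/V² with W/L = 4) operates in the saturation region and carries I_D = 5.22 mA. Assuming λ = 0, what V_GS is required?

k_n = μ_nC_ox · (W/L) = 3.38 mA/V².
In saturation I_D = ½ k_n (V_GS − V_TN)², so V_GS − V_TN = √(2 I_D / k_n) = √(2 × 5.22 / 3.38) = 1.76 V.
V_GS = 1.26 + 1.76 = 3.02 V.

V_GS = 3.02 V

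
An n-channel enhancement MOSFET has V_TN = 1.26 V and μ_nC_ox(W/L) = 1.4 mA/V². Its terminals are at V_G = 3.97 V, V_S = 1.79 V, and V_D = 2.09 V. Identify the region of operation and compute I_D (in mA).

V_GS = V_G − V_S = 3.97 − 1.79 = 2.18 V; V_DS = V_D − V_S = 2.09 − 1.79 = 0.3 V.
V_ov = V_GS − V_TN = 2.18 − 1.26 = 0.92 V.
Since V_DS = 0.3 V < V_ov = 0.92 V, the device is in the triode region.
I_D = k_n [V_ov · V_DS − ½ V_DS²] = 1.4 × [0.92 × 0.3 − 0.5 × 0.3²] = 0.323 mA.

Triode; I_D = 0.323 mA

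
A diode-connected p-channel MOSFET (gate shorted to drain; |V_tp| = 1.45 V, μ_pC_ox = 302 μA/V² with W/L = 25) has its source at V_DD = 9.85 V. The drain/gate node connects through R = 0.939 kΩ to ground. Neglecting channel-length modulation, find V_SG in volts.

V_SG = 2.85 V

With gate tied to drain, V_SG = V_SD ≥ V_SG − |V_tp|, so the device is in saturation.
k_p = μ_pC_ox · (W/L) = 7.55 mA/V².
KCL at the drain: ½ k_p (V_SG − |V_tp|)² = (V_DD − V_SG)/R.
Let x = V_SG − 1.45. Then 3.54 x² + x − 8.4 = 0, giving x = 1.4 V (positive root), so V_SG = 2.85 V.
I_D = (V_DD − V_SG)/R = (9.85 − 2.85) / 0.939 = 7.45 mA.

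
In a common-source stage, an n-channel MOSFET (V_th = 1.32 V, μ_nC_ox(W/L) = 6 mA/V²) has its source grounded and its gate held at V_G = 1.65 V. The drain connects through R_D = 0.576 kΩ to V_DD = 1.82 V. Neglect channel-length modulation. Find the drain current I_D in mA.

I_D = 0.327 mA

V_GS = V_G = 1.65 V, so V_ov = 1.65 − 1.32 = 0.33 V.
Assume saturation: I_D = ½ k_n V_ov² = 0.5 × 6 × 0.33² = 0.327 mA, giving V_DS = V_DD − I_D R_D = 1.82 − 0.327 × 0.576 = 1.63 V.
V_DS = 1.63 V ≥ V_ov = 0.33 V, confirming saturation.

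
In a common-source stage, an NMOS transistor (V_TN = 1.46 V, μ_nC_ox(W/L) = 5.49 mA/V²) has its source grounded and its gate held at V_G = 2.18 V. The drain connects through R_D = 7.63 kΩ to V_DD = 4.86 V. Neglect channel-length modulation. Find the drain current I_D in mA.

I_D = 0.614 mA

V_GS = V_G = 2.18 V, so V_ov = 2.18 − 1.46 = 0.72 V.
Assume saturation: I_D = ½ k_n V_ov² = 0.5 × 5.49 × 0.72² = 1.42 mA, giving V_DS = V_DD − I_D R_D = 4.86 − 1.42 × 7.63 = -6 V.
But -6 V < V_ov = 0.72 V, so the device is actually in triode.
In triode I_D = k_n[V_ov V_DS − ½ V_DS²] and I_D = (V_DD − V_DS)/R_D. Equating: 20.9 V_DS² − 31.16 V_DS + 4.86 = 0, giving V_DS = 0.177 V (the root below V_ov).
I_D = (4.86 − 0.177) / 7.63 = 0.614 mA.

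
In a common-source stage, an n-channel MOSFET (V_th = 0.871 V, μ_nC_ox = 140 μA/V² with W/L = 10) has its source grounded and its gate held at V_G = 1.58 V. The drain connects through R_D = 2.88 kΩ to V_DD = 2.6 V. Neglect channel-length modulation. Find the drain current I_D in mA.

V_GS = V_G = 1.58 V, so V_ov = 1.58 − 0.871 = 0.709 V.
k_n = μ_nC_ox · (W/L) = 1.4 mA/V².
Assume saturation: I_D = ½ k_n V_ov² = 0.5 × 1.4 × 0.709² = 0.352 mA, giving V_DS = V_DD − I_D R_D = 2.6 − 0.352 × 2.88 = 1.59 V.
V_DS = 1.59 V ≥ V_ov = 0.709 V, confirming saturation.

I_D = 0.352 mA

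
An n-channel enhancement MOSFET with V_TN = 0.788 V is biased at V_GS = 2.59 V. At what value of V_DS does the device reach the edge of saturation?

V_DS,sat = 1.80 V

The boundary between triode and saturation is V_DS = V_GS − V_TN = V_ov.
V_ov = 2.59 − 0.788 = 1.8 V.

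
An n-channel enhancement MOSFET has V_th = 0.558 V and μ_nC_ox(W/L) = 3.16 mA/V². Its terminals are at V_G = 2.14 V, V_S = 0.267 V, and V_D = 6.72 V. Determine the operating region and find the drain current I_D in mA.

Saturation; I_D = 2.73 mA

V_GS = V_G − V_S = 2.14 − 0.267 = 1.87 V; V_DS = V_D − V_S = 6.72 − 0.267 = 6.45 V.
V_ov = V_GS − V_th = 1.87 − 0.558 = 1.32 V.
Since V_DS = 6.45 V ≥ V_ov = 1.32 V, the device is in saturation.
I_D = ½ k_n V_ov² = 0.5 × 3.16 × 1.32² = 2.73 mA.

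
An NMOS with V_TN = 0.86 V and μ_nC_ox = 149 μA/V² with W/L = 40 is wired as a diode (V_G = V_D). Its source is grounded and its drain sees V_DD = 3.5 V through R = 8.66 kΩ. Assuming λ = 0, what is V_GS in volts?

With gate tied to drain, V_GS = V_DS ≥ V_GS − V_TN, so the device is in saturation.
k_n = μ_nC_ox · (W/L) = 5.96 mA/V².
KCL at the drain: ½ k_n (V_GS − V_TN)² = (V_DD − V_GS)/R.
Let x = V_GS − 0.86. Then 25.8 x² + x − 2.64 = 0, giving x = 0.301 V (positive root), so V_GS = 1.16 V.
I_D = (V_DD − V_GS)/R = (3.5 − 1.16) / 8.66 = 0.27 mA.

V_GS = 1.16 V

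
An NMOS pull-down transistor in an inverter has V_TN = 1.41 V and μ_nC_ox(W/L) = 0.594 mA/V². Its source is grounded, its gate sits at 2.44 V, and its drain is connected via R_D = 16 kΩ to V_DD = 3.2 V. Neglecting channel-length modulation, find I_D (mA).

V_GS = V_G = 2.44 V, so V_ov = 2.44 − 1.41 = 1.03 V.
Assume saturation: I_D = ½ k_n V_ov² = 0.5 × 0.594 × 1.03² = 0.315 mA, giving V_DS = V_DD − I_D R_D = 3.2 − 0.315 × 16 = -1.84 V.
But -1.84 V < V_ov = 1.03 V, so the device is actually in triode.
In triode I_D = k_n[V_ov V_DS − ½ V_DS²] and I_D = (V_DD − V_DS)/R_D. Equating: 4.75 V_DS² − 10.79 V_DS + 3.2 = 0, giving V_DS = 0.351 V (the root below V_ov).
I_D = (3.2 − 0.351) / 16 = 0.178 mA.

I_D = 0.178 mA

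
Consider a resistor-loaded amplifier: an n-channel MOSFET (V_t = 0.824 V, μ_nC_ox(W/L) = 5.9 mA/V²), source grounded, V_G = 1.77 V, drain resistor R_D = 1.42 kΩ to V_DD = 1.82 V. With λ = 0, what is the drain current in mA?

V_GS = V_G = 1.77 V, so V_ov = 1.77 − 0.824 = 0.946 V.
Assume saturation: I_D = ½ k_n V_ov² = 0.5 × 5.9 × 0.946² = 2.64 mA, giving V_DS = V_DD − I_D R_D = 1.82 − 2.64 × 1.42 = -1.93 V.
But -1.93 V < V_ov = 0.946 V, so the device is actually in triode.
In triode I_D = k_n[V_ov V_DS − ½ V_DS²] and I_D = (V_DD − V_DS)/R_D. Equating: 4.19 V_DS² − 8.926 V_DS + 1.82 = 0, giving V_DS = 0.228 V (the root below V_ov).
I_D = (1.82 − 0.228) / 1.42 = 1.12 mA.

I_D = 1.12 mA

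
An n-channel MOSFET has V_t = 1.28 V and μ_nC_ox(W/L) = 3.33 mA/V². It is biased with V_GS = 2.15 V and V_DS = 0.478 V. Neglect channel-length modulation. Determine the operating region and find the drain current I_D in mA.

Triode; I_D = 1.00 mA

V_ov = V_GS − V_t = 2.15 − 1.28 = 0.87 V.
Since V_DS = 0.478 V < V_ov = 0.87 V, the device is in the triode region.
I_D = k_n [V_ov · V_DS − ½ V_DS²] = 3.33 × [0.87 × 0.478 − 0.5 × 0.478²] = 1 mA.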